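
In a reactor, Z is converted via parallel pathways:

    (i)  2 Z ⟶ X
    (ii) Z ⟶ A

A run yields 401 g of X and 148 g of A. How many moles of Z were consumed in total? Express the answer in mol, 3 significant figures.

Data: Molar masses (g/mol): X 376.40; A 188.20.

2.92 mol

n(X) = 401 / 376.40 = 1.065 mol
n(A) = 148 / 188.20 = 0.7864 mol
n(Z) via (i) = (2/1)×1.065 = 2.130 mol
n(Z) via (ii) = (1/1)×0.7864 = 0.7864 mol
total n(Z) = 2.130 + 0.7864 = 2.916 mol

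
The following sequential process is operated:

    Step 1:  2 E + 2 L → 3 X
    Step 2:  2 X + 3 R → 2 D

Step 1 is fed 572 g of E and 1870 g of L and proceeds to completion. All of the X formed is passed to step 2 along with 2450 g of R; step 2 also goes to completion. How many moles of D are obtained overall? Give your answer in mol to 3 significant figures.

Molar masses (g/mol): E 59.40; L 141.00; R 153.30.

Step 1:
n(E) = 572.0 / 59.40 = 9.630 mol
n(L) = 1870 / 141.00 = 13.26 mol
n/ν for E = 9.630/2 = 4.815
n/ν for L = 13.26/2 = 6.630
Smallest n/ν is E → limiting reagent.
n(X) produced = (3/2) × 9.630 = 14.45 mol
Step 2:
n(X) available = 14.45 mol
n(R) = 2450 / 153.30 = 15.98 mol
n/ν for X = 14.45/2 = 7.225
n/ν for R = 15.98/3 = 5.327
Smallest n/ν is R → limiting reagent.
n(D) = (2/3) × 15.98 = 10.65 mol

10.7 mol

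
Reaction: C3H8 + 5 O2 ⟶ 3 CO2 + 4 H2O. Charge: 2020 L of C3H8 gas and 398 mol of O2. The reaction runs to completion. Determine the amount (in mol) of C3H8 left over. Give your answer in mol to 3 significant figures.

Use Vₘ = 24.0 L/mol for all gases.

4.57 mol

n(C3H8) = 2020 / 24.0 = 84.17 mol
n(O2) = 398.0 mol
n/ν for C3H8 = 84.17/1 = 84.17
n/ν for O2 = 398.0/5 = 79.60
Smallest n/ν is O2 → limiting reagent.
C3H8 consumed = (1/5) × 398.0 = 79.60 mol
C3H8 remaining = 84.17 − 79.60 = 4.570 mol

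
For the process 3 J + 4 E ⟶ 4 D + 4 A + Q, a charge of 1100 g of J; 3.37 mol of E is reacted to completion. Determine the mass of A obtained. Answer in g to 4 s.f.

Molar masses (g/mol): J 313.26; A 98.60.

n(J) = 1100 / 313.26 = 3.511 mol
n(E) = 3.370 mol
n/ν for J = 3.511/3 = 1.170
n/ν for E = 3.370/4 = 0.8425
Smallest n/ν is E → limiting reagent.
n(A) = (4/4) × 3.370 = 3.370 mol
mass = 3.370 × 98.60 = 332.3 g

332.3 g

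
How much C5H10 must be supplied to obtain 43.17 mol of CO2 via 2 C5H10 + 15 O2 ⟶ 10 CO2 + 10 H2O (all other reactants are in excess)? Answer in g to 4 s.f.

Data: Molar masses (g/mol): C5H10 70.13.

n(CO2) = 43.17 mol
n(C5H10) = (2/10) × 43.17 = 8.634 mol
mass = 8.634 × 70.13 = 605.5 g

605.5 g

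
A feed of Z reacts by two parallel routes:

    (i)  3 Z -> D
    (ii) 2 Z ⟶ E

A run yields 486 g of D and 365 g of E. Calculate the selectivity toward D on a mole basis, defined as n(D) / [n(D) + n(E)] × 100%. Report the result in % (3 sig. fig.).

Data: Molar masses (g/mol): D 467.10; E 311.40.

47.0 %

n(D) = 486 / 467.10 = 1.040 mol
n(E) = 365 / 311.40 = 1.172 mol
selectivity = 1.040/(1.040+1.172) × 100 = 47.02 %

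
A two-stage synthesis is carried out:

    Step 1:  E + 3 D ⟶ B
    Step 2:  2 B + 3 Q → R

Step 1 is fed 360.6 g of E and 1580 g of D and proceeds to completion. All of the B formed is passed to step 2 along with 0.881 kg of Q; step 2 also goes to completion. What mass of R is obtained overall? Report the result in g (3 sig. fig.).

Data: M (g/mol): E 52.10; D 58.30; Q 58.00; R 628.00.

Step 1:
n(E) = 360.6 / 52.10 = 6.921 mol
n(D) = 1580 / 58.30 = 27.10 mol
n/ν for E = 6.921/1 = 6.921
n/ν for D = 27.10/3 = 9.033
Smallest n/ν is E → limiting reagent.
n(B) produced = (1/1) × 6.921 = 6.921 mol
Step 2:
n(B) available = 6.921 mol
n(Q) = 0.8810×1000 / 58.00 = 15.19 mol
n/ν for B = 6.921/2 = 3.461
n/ν for Q = 15.19/3 = 5.063
Smallest n/ν is B → limiting reagent.
n(R) = (1/2) × 6.921 = 3.461 mol
mass = 3.461 × 628.00 = 2174 g

2170 g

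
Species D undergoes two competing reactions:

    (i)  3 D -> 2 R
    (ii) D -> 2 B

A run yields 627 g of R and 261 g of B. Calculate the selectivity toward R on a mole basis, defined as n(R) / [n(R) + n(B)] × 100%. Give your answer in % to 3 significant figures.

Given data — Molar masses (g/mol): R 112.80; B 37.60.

44.5 %

n(R) = 627 / 112.80 = 5.559 mol
n(B) = 261 / 37.60 = 6.941 mol
selectivity = 5.559/(5.559+6.941) × 100 = 44.47 %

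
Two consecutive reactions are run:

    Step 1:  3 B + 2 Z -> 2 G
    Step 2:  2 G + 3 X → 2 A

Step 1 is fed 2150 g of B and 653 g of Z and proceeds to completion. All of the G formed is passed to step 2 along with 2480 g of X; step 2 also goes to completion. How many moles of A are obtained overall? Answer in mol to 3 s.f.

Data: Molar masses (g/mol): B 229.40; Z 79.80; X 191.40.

Step 1:
n(B) = 2150 / 229.40 = 9.372 mol
n(Z) = 653.0 / 79.80 = 8.183 mol
n/ν for B = 9.372/3 = 3.124
n/ν for Z = 8.183/2 = 4.092
Smallest n/ν is B → limiting reagent.
n(G) produced = (2/3) × 9.372 = 6.248 mol
Step 2:
n(G) available = 6.248 mol
n(X) = 2480 / 191.40 = 12.96 mol
n/ν for G = 6.248/2 = 3.124
n/ν for X = 12.96/3 = 4.320
Smallest n/ν is G → limiting reagent.
n(A) = (2/2) × 6.248 = 6.248 mol

6.25 mol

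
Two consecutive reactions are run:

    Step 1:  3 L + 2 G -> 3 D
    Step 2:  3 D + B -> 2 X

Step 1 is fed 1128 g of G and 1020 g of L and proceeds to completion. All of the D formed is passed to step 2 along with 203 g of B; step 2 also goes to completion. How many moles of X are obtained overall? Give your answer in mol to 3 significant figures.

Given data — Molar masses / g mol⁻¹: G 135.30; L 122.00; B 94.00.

Step 1:
n(G) = 1128 / 135.30 = 8.337 mol
n(L) = 1020 / 122.00 = 8.361 mol
n/ν for G = 8.337/2 = 4.169
n/ν for L = 8.361/3 = 2.787
Smallest n/ν is L → limiting reagent.
n(D) produced = (3/3) × 8.361 = 8.361 mol
Step 2:
n(D) available = 8.361 mol
n(B) = 203.0 / 94.00 = 2.160 mol
n/ν for D = 8.361/3 = 2.787
n/ν for B = 2.160/1 = 2.160
Smallest n/ν is B → limiting reagent.
n(X) = (2/1) × 2.160 = 4.320 mol

4.32 mol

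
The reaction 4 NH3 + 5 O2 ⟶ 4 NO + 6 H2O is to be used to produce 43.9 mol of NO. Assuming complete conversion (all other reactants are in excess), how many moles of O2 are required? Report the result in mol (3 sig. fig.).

n(NO) = 43.90 mol
n(O2) = (5/4) × 43.90 = 54.88 mol

54.9 mol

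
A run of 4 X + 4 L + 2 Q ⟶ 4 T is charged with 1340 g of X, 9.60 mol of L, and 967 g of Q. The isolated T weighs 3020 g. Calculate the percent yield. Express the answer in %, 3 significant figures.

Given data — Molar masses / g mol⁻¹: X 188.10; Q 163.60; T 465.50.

91.1 %

n(X) = 1340 / 188.10 = 7.124 mol
n(L) = 9.600 mol
n(Q) = 967.0 / 163.60 = 5.911 mol
n/ν for X = 7.124/4 = 1.781
n/ν for L = 9.600/4 = 2.400
n/ν for Q = 5.911/2 = 2.956
Smallest n/ν is X → limiting reagent.
theoretical n(T) = (4/4) × 7.124 = 7.124 mol → 3316 g
% yield = 3020 / 3316 × 100 = 91.07 %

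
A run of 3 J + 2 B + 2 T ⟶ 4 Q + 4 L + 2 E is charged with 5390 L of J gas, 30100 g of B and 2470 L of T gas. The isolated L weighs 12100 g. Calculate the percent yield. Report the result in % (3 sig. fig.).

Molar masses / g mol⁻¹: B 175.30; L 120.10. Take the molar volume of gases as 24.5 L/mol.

n(J) = 5390 / 24.5 = 220.0 mol
n(B) = 30100 / 175.30 = 171.7 mol
n(T) = 2470 / 24.5 = 100.8 mol
n/ν for J = 220.0/3 = 73.33
n/ν for B = 171.7/2 = 85.85
n/ν for T = 100.8/2 = 50.40
Smallest n/ν is T → limiting reagent.
theoretical n(L) = (4/2) × 100.8 = 201.6 mol → 24210 g
% yield = 12100 / 24210 × 100 = 49.98 %

50.0 %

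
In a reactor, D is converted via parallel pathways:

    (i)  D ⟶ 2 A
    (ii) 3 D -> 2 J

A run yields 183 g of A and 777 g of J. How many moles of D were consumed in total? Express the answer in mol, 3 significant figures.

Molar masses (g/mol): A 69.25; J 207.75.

n(A) = 183 / 69.25 = 2.643 mol
n(J) = 777 / 207.75 = 3.740 mol
n(D) via (i) = (1/2)×2.643 = 1.322 mol
n(D) via (ii) = (3/2)×3.740 = 5.610 mol
total n(D) = 1.322 + 5.610 = 6.932 mol

6.93 mol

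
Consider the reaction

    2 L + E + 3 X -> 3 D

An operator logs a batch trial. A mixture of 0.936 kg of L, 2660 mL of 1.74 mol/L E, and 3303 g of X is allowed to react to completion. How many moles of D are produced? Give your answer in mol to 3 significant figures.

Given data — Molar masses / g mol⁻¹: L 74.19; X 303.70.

10.9 mol

n(L) = 0.9360×1000 / 74.19 = 12.62 mol
n(E) = 1.74 × 2660/1000 = 4.628 mol
n(X) = 3303 / 303.70 = 10.88 mol
n/ν → L: 6.310, E: 4.628, X: 3.627; X is limiting.
n(D) = (3/3) × 10.88 = 10.88 mol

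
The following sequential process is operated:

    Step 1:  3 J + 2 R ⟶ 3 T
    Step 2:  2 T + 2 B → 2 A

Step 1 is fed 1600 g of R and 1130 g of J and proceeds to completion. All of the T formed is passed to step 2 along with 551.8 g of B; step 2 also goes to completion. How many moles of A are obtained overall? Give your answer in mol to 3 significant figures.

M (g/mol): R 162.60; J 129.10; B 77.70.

7.10 mol

Step 1:
n(R) = 1600 / 162.60 = 9.840 mol
n(J) = 1130 / 129.10 = 8.753 mol
n/ν for R = 9.840/2 = 4.920
n/ν for J = 8.753/3 = 2.918
Smallest n/ν is J → limiting reagent.
n(T) produced = (3/3) × 8.753 = 8.753 mol
Step 2:
n(T) available = 8.753 mol
n(B) = 551.8 / 77.70 = 7.102 mol
n/ν for T = 8.753/2 = 4.377
n/ν for B = 7.102/2 = 3.551
Smallest n/ν is B → limiting reagent.
n(A) = (2/2) × 7.102 = 7.102 mol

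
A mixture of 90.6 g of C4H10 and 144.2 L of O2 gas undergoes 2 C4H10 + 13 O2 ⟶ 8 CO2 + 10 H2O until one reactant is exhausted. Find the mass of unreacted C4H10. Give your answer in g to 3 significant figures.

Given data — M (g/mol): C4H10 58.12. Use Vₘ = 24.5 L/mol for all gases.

n(C4H10) = 90.60 / 58.12 = 1.559 mol
n(O2) = 144.2 / 24.5 = 5.886 mol
n/ν → C4H10: 0.7795, O2: 0.4528; O2 is limiting.
C4H10 consumed = (2/13) × 5.886 = 0.9055 mol
C4H10 remaining = 1.559 − 0.9055 = 0.6535 mol
mass = 0.6535 × 58.12 = 37.98 g

38.0 g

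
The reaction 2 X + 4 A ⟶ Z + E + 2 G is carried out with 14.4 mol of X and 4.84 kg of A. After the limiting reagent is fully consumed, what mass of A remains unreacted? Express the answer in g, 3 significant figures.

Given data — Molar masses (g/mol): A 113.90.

n(X) = 14.40 mol
n(A) = 4.840×1000 / 113.90 = 42.49 mol
n/ν for X = 14.40/2 = 7.200
n/ν for A = 42.49/4 = 10.62
Smallest n/ν is X → limiting reagent.
A consumed = (4/2) × 14.40 = 28.80 mol
A remaining = 42.49 − 28.80 = 13.69 mol
mass = 13.69 × 113.90 = 1559 g

1560 g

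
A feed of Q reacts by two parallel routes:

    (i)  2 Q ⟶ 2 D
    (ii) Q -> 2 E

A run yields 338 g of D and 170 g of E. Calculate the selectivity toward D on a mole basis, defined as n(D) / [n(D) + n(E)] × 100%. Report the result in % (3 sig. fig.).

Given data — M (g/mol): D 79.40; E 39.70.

n(D) = 338 / 79.40 = 4.257 mol
n(E) = 170 / 39.70 = 4.282 mol
selectivity = 4.257/(4.257+4.282) × 100 = 49.85 %

49.9 %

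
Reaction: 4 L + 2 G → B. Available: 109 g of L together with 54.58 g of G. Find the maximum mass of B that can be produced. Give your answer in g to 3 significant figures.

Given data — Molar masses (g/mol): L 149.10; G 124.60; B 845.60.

155 g

n(L) = 109.0 / 149.10 = 0.7311 mol
n(G) = 54.58 / 124.60 = 0.4380 mol
n/ν → L: 0.1828, G: 0.2190; L is limiting.
n(B) = (1/4) × 0.7311 = 0.1828 mol
mass = 0.1828 × 845.60 = 154.6 g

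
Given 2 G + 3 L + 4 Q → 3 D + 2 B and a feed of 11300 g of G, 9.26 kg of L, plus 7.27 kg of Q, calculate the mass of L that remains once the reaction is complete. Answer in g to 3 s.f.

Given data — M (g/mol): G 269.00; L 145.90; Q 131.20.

3200 g

n(G) = 11300 / 269.00 = 42.01 mol
n(L) = 9.260×1000 / 145.90 = 63.47 mol
n(Q) = 7.270×1000 / 131.20 = 55.41 mol
n/ν → G: 21.01, L: 21.16, Q: 13.85; Q is limiting.
L consumed = (3/4) × 55.41 = 41.56 mol
L remaining = 63.47 − 41.56 = 21.91 mol
mass = 21.91 × 145.90 = 3197 g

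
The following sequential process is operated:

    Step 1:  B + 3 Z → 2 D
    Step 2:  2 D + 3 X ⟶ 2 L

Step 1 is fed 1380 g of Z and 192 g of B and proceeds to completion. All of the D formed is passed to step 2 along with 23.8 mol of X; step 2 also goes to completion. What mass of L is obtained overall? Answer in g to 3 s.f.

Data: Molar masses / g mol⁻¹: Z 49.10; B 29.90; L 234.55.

3010 g

Step 1:
n(Z) = 1380 / 49.10 = 28.11 mol
n(B) = 192.0 / 29.90 = 6.421 mol
n/ν for Z = 28.11/3 = 9.370
n/ν for B = 6.421/1 = 6.421
Smallest n/ν is B → limiting reagent.
n(D) produced = (2/1) × 6.421 = 12.84 mol
Step 2:
n(D) available = 12.84 mol
n(X) = 23.80 mol
n/ν for D = 12.84/2 = 6.420
n/ν for X = 23.80/3 = 7.933
Smallest n/ν is D → limiting reagent.
n(L) = (2/2) × 12.84 = 12.84 mol
mass = 12.84 × 234.55 = 3012 g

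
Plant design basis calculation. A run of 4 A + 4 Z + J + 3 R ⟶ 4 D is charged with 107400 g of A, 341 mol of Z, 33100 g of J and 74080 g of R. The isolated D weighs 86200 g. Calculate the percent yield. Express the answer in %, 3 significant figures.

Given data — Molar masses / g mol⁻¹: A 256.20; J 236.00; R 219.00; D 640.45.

n(A) = 107400 / 256.20 = 419.2 mol
n(Z) = 341.0 mol
n(J) = 33100 / 236.00 = 140.3 mol
n(R) = 74080 / 219.00 = 338.3 mol
n/ν → A: 104.8, Z: 85.25, J: 140.3, R: 112.8; Z is limiting.
theoretical n(D) = (4/4) × 341.0 = 341.0 mol → 218400 g
% yield = 86200 / 218400 × 100 = 39.47 %

39.5 %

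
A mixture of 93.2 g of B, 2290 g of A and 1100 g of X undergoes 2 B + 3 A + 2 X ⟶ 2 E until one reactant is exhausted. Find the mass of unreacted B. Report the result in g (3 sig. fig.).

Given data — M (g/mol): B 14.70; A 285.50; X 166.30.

n(B) = 93.20 / 14.70 = 6.340 mol
n(A) = 2290 / 285.50 = 8.021 mol
n(X) = 1100 / 166.30 = 6.615 mol
n/ν for B = 6.340/2 = 3.170
n/ν for A = 8.021/3 = 2.674
n/ν for X = 6.615/2 = 3.308
Smallest n/ν is A → limiting reagent.
B consumed = (2/3) × 8.021 = 5.347 mol
B remaining = 6.340 − 5.347 = 0.9930 mol
mass = 0.9930 × 14.70 = 14.60 g

14.6 g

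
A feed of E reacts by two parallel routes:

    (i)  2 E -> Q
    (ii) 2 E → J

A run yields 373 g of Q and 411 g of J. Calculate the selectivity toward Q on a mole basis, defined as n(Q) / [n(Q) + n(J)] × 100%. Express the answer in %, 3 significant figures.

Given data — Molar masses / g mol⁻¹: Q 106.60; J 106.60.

47.6 %

n(Q) = 373 / 106.60 = 3.499 mol
n(J) = 411 / 106.60 = 3.856 mol
selectivity = 3.499/(3.499+3.856) × 100 = 47.57 %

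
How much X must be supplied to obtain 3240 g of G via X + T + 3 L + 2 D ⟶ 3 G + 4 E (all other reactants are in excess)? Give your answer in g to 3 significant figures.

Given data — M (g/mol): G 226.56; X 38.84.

n(G) = 3240 / 226.56 = 14.30 mol
n(X) = (1/3) × 14.30 = 4.767 mol
mass = 4.767 × 38.84 = 185.2 g

185 g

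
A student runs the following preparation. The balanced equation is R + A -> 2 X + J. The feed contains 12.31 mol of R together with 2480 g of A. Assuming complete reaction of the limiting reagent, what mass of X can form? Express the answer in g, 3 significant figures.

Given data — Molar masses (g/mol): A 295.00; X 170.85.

2870 g

n(R) = 12.31 mol
n(A) = 2480 / 295.00 = 8.407 mol
n/ν for R = 12.31/1 = 12.31
n/ν for A = 8.407/1 = 8.407
Smallest n/ν is A → limiting reagent.
n(X) = (2/1) × 8.407 = 16.81 mol
mass = 16.81 × 170.85 = 2872 g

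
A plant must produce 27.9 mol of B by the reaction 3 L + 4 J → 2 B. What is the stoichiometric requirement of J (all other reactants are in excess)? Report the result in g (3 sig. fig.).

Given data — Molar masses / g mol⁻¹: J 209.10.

11700 g

n(B) = 27.90 mol
n(J) = (4/2) × 27.90 = 55.80 mol
mass = 55.80 × 209.10 = 11670 g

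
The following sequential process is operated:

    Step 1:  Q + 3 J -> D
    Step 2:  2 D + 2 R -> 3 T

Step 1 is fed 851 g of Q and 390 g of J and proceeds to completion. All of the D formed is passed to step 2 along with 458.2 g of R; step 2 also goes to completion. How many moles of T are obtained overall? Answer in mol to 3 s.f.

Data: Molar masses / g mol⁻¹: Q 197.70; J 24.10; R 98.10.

6.46 mol

Step 1:
n(Q) = 851.0 / 197.70 = 4.305 mol
n(J) = 390.0 / 24.10 = 16.18 mol
n/ν → Q: 4.305, J: 5.393; Q is limiting.
n(D) produced = (1/1) × 4.305 = 4.305 mol
Step 2:
n(D) available = 4.305 mol
n(R) = 458.2 / 98.10 = 4.671 mol
n/ν → D: 2.153, R: 2.336; D is limiting.
n(T) = (3/2) × 4.305 = 6.458 mol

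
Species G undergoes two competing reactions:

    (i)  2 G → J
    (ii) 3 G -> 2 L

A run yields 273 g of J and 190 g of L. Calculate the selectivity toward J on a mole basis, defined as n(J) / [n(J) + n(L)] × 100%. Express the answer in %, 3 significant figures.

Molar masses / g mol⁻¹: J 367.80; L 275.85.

51.9 %

n(J) = 273 / 367.80 = 0.7423 mol
n(L) = 190 / 275.85 = 0.6888 mol
selectivity = 0.7423/(0.7423+0.6888) × 100 = 51.87 %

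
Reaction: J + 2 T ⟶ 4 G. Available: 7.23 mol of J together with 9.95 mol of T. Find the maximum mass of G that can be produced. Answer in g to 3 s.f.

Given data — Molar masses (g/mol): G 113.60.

2260 g

n(J) = 7.230 mol
n(T) = 9.950 mol
n/ν for J = 7.230/1 = 7.230
n/ν for T = 9.950/2 = 4.975
Smallest n/ν is T → limiting reagent.
n(G) = (4/2) × 9.950 = 19.90 mol
mass = 19.90 × 113.60 = 2261 g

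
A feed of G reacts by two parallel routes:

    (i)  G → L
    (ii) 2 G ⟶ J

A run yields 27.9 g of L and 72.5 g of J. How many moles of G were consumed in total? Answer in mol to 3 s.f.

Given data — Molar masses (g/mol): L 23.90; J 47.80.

n(L) = 27.9 / 23.90 = 1.167 mol
n(J) = 72.5 / 47.80 = 1.517 mol
n(G) via (i) = (1/1)×1.167 = 1.167 mol
n(G) via (ii) = (2/1)×1.517 = 3.034 mol
total n(G) = 1.167 + 3.034 = 4.201 mol

4.20 mol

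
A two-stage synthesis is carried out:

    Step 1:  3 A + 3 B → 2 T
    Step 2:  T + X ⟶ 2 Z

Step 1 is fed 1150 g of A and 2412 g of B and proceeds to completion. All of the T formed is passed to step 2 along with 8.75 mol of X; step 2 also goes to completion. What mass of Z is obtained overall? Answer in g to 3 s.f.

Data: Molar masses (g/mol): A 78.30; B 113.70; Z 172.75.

Step 1:
n(A) = 1150 / 78.30 = 14.69 mol
n(B) = 2412 / 113.70 = 21.21 mol
n/ν for A = 14.69/3 = 4.897
n/ν for B = 21.21/3 = 7.070
Smallest n/ν is A → limiting reagent.
n(T) produced = (2/3) × 14.69 = 9.793 mol
Step 2:
n(T) available = 9.793 mol
n(X) = 8.750 mol
n/ν for T = 9.793/1 = 9.793
n/ν for X = 8.750/1 = 8.750
Smallest n/ν is X → limiting reagent.
n(Z) = (2/1) × 8.750 = 17.50 mol
mass = 17.50 × 172.75 = 3023 g

3020 g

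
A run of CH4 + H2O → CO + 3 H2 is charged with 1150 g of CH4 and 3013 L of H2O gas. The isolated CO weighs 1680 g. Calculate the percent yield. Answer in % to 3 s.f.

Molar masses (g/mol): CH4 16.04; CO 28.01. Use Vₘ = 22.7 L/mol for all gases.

n(CH4) = 1150 / 16.04 = 71.70 mol
n(H2O) = 3013 / 22.7 = 132.7 mol
n/ν → CH4: 71.70, H2O: 132.7; CH4 is limiting.
theoretical n(CO) = (1/1) × 71.70 = 71.70 mol → 2008 g
% yield = 1680 / 2008 × 100 = 83.67 %

83.7 %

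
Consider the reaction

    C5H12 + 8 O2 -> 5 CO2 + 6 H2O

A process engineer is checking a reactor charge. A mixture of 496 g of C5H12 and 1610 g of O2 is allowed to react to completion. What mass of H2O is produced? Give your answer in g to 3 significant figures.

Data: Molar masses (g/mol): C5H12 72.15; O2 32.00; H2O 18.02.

680 g

n(C5H12) = 496.0 / 72.15 = 6.875 mol
n(O2) = 1610 / 32.00 = 50.31 mol
n/ν for C5H12 = 6.875/1 = 6.875
n/ν for O2 = 50.31/8 = 6.289
Smallest n/ν is O2 → limiting reagent.
n(H2O) = (6/8) × 50.31 = 37.73 mol
mass = 37.73 × 18.02 = 679.9 g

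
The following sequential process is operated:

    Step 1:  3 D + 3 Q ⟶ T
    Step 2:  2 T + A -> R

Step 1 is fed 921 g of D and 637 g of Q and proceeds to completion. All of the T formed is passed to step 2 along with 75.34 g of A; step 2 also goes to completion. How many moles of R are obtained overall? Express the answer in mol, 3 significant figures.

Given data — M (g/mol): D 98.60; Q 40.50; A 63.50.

1.19 mol

Step 1:
n(D) = 921.0 / 98.60 = 9.341 mol
n(Q) = 637.0 / 40.50 = 15.73 mol
n/ν for D = 9.341/3 = 3.114
n/ν for Q = 15.73/3 = 5.243
Smallest n/ν is D → limiting reagent.
n(T) produced = (1/3) × 9.341 = 3.114 mol
Step 2:
n(T) available = 3.114 mol
n(A) = 75.34 / 63.50 = 1.186 mol
n/ν for T = 3.114/2 = 1.557
n/ν for A = 1.186/1 = 1.186
Smallest n/ν is A → limiting reagent.
n(R) = (1/1) × 1.186 = 1.186 mol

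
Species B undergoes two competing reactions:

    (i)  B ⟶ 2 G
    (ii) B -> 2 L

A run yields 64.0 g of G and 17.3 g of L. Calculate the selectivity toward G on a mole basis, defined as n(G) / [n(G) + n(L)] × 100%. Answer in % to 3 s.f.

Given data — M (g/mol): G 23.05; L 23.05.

n(G) = 64.0 / 23.05 = 2.777 mol
n(L) = 17.3 / 23.05 = 0.7505 mol
selectivity = 2.777/(2.777+0.7505) × 100 = 78.72 %

78.7 %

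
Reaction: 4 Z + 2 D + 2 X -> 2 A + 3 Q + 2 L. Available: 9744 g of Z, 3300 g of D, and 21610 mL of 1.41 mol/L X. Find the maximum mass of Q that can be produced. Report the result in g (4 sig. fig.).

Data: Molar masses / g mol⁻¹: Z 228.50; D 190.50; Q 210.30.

5464 g

n(Z) = 9744 / 228.50 = 42.64 mol
n(D) = 3300 / 190.50 = 17.32 mol
n(X) = 1.41 × 21610/1000 = 30.47 mol
n/ν for Z = 42.64/4 = 10.66
n/ν for D = 17.32/2 = 8.660
n/ν for X = 30.47/2 = 15.24
Smallest n/ν is D → limiting reagent.
n(Q) = (3/2) × 17.32 = 25.98 mol
mass = 25.98 × 210.30 = 5464 g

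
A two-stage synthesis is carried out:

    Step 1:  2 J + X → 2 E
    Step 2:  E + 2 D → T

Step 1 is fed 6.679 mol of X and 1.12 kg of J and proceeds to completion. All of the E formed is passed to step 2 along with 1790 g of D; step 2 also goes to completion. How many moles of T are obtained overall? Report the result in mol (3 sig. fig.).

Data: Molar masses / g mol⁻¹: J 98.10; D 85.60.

10.5 mol

Step 1:
n(X) = 6.679 mol
n(J) = 1.120×1000 / 98.10 = 11.42 mol
n/ν for X = 6.679/1 = 6.679
n/ν for J = 11.42/2 = 5.710
Smallest n/ν is J → limiting reagent.
n(E) produced = (2/2) × 11.42 = 11.42 mol
Step 2:
n(E) available = 11.42 mol
n(D) = 1790 / 85.60 = 20.91 mol
n/ν for E = 11.42/1 = 11.42
n/ν for D = 20.91/2 = 10.46
Smallest n/ν is D → limiting reagent.
n(T) = (1/2) × 20.91 = 10.46 mol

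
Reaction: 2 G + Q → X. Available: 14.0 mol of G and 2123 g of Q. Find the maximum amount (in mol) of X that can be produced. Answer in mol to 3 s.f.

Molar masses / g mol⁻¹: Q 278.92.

7.00 mol

n(G) = 14.00 mol
n(Q) = 2123 / 278.92 = 7.612 mol
n/ν for G = 14.00/2 = 7.000
n/ν for Q = 7.612/1 = 7.612
Smallest n/ν is G → limiting reagent.
n(X) = (1/2) × 14.00 = 7.000 mol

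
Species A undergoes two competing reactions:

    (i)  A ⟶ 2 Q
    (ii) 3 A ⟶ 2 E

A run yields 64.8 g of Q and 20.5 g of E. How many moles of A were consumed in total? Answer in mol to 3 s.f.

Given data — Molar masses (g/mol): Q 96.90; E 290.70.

n(Q) = 64.8 / 96.90 = 0.6687 mol
n(E) = 20.5 / 290.70 = 0.07052 mol
n(A) via (i) = (1/2)×0.6687 = 0.3344 mol
n(A) via (ii) = (3/2)×0.07052 = 0.1058 mol
total n(A) = 0.3344 + 0.1058 = 0.4402 mol

0.440 mol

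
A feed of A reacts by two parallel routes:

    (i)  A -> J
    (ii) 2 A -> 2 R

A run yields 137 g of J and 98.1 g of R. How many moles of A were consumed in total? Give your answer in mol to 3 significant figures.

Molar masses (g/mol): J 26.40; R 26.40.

n(J) = 137 / 26.40 = 5.189 mol
n(R) = 98.1 / 26.40 = 3.716 mol
n(A) via (i) = (1/1)×5.189 = 5.189 mol
n(A) via (ii) = (2/2)×3.716 = 3.716 mol
total n(A) = 5.189 + 3.716 = 8.905 mol

8.91 mol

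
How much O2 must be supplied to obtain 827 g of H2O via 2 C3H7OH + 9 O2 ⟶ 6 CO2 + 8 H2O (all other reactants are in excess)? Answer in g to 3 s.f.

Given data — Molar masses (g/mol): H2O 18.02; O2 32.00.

1650 g

n(H2O) = 827 / 18.02 = 45.89 mol
n(O2) = (9/8) × 45.89 = 51.63 mol
mass = 51.63 × 32.00 = 1652 g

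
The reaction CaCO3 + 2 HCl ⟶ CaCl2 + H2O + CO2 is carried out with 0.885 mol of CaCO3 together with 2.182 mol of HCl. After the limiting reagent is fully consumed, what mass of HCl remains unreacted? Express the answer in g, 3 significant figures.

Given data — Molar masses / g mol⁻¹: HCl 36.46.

n(CaCO3) = 0.8850 mol
n(HCl) = 2.182 mol
n/ν for CaCO3 = 0.8850/1 = 0.8850
n/ν for HCl = 2.182/2 = 1.091
Smallest n/ν is CaCO3 → limiting reagent.
HCl consumed = (2/1) × 0.8850 = 1.770 mol
HCl remaining = 2.182 − 1.770 = 0.4120 mol
mass = 0.4120 × 36.46 = 15.02 g

15.0 g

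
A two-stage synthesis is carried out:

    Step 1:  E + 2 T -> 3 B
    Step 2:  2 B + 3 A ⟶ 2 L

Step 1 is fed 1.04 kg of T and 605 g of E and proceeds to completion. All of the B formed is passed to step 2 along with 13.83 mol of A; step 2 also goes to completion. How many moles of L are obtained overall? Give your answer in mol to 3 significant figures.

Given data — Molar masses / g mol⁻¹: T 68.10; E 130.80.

9.22 mol

Step 1:
n(T) = 1.040×1000 / 68.10 = 15.27 mol
n(E) = 605.0 / 130.80 = 4.625 mol
n/ν for T = 15.27/2 = 7.635
n/ν for E = 4.625/1 = 4.625
Smallest n/ν is E → limiting reagent.
n(B) produced = (3/1) × 4.625 = 13.88 mol
Step 2:
n(B) available = 13.88 mol
n(A) = 13.83 mol
n/ν for B = 13.88/2 = 6.940
n/ν for A = 13.83/3 = 4.610
Smallest n/ν is A → limiting reagent.
n(L) = (2/3) × 13.83 = 9.220 mol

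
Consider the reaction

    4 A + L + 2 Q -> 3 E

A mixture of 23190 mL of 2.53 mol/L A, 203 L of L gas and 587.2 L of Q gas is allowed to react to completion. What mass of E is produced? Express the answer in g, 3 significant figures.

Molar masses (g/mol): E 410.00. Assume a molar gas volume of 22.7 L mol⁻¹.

11000 g

n(A) = 2.53 × 23190/1000 = 58.67 mol
n(L) = 203.0 / 22.7 = 8.943 mol
n(Q) = 587.2 / 22.7 = 25.87 mol
n/ν for A = 58.67/4 = 14.67
n/ν for L = 8.943/1 = 8.943
n/ν for Q = 25.87/2 = 12.94
Smallest n/ν is L → limiting reagent.
n(E) = (3/1) × 8.943 = 26.83 mol
mass = 26.83 × 410.00 = 11000 g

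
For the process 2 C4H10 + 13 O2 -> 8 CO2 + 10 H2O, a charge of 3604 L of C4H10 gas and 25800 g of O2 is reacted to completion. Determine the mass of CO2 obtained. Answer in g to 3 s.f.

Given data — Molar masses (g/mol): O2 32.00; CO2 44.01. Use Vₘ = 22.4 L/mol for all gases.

n(C4H10) = 3604 / 22.4 = 160.9 mol
n(O2) = 25800 / 32.00 = 806.3 mol
n/ν for C4H10 = 160.9/2 = 80.45
n/ν for O2 = 806.3/13 = 62.02
Smallest n/ν is O2 → limiting reagent.
n(CO2) = (8/13) × 806.3 = 496.2 mol
mass = 496.2 × 44.01 = 21840 g

21800 g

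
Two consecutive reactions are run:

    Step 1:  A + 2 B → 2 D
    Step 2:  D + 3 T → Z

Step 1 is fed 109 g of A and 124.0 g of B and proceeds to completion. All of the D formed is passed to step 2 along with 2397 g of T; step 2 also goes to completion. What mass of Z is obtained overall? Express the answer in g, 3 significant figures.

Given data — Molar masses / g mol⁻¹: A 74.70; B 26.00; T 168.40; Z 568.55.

1660 g

Step 1:
n(A) = 109.0 / 74.70 = 1.459 mol
n(B) = 124.0 / 26.00 = 4.769 mol
n/ν for A = 1.459/1 = 1.459
n/ν for B = 4.769/2 = 2.385
Smallest n/ν is A → limiting reagent.
n(D) produced = (2/1) × 1.459 = 2.918 mol
Step 2:
n(D) available = 2.918 mol
n(T) = 2397 / 168.40 = 14.23 mol
n/ν for D = 2.918/1 = 2.918
n/ν for T = 14.23/3 = 4.743
Smallest n/ν is D → limiting reagent.
n(Z) = (1/1) × 2.918 = 2.918 mol
mass = 2.918 × 568.55 = 1659 g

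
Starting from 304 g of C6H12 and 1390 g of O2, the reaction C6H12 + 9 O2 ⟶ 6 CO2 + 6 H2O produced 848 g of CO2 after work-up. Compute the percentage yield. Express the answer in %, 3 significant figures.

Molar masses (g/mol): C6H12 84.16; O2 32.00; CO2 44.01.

n(C6H12) = 304.0 / 84.16 = 3.612 mol
n(O2) = 1390 / 32.00 = 43.44 mol
n/ν → C6H12: 3.612, O2: 4.827; C6H12 is limiting.
theoretical n(CO2) = (6/1) × 3.612 = 21.67 mol → 953.7 g
% yield = 848 / 953.7 × 100 = 88.92 %

88.9 %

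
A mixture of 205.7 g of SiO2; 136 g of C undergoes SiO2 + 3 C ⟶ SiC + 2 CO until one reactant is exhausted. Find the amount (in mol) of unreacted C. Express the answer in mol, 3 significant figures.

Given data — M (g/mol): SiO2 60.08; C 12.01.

n(SiO2) = 205.7 / 60.08 = 3.424 mol
n(C) = 136.0 / 12.01 = 11.32 mol
n/ν for SiO2 = 3.424/1 = 3.424
n/ν for C = 11.32/3 = 3.773
Smallest n/ν is SiO2 → limiting reagent.
C consumed = (3/1) × 3.424 = 10.27 mol
C remaining = 11.32 − 10.27 = 1.050 mol

1.05 mol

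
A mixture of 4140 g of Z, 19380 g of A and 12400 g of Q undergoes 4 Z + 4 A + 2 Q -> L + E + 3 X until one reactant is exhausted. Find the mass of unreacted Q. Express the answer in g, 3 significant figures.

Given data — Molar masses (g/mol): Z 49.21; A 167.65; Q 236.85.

2440 g

n(Z) = 4140 / 49.21 = 84.13 mol
n(A) = 19380 / 167.65 = 115.6 mol
n(Q) = 12400 / 236.85 = 52.35 mol
n/ν for Z = 84.13/4 = 21.03
n/ν for A = 115.6/4 = 28.90
n/ν for Q = 52.35/2 = 26.18
Smallest n/ν is Z → limiting reagent.
Q consumed = (2/4) × 84.13 = 42.07 mol
Q remaining = 52.35 − 42.07 = 10.28 mol
mass = 10.28 × 236.85 = 2435 g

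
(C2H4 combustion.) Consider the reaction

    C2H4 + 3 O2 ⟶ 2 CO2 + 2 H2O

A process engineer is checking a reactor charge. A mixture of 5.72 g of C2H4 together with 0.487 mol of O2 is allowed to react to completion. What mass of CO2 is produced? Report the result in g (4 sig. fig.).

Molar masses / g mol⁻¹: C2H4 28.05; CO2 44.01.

14.29 g

n(C2H4) = 5.720 / 28.05 = 0.2039 mol
n(O2) = 0.4870 mol
n/ν for C2H4 = 0.2039/1 = 0.2039
n/ν for O2 = 0.4870/3 = 0.1623
Smallest n/ν is O2 → limiting reagent.
n(CO2) = (2/3) × 0.4870 = 0.3247 mol
mass = 0.3247 × 44.01 = 14.29 g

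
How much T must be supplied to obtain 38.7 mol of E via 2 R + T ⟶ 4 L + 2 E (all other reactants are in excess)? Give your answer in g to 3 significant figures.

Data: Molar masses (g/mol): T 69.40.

n(E) = 38.70 mol
n(T) = (1/2) × 38.70 = 19.35 mol
mass = 19.35 × 69.40 = 1343 g

1340 g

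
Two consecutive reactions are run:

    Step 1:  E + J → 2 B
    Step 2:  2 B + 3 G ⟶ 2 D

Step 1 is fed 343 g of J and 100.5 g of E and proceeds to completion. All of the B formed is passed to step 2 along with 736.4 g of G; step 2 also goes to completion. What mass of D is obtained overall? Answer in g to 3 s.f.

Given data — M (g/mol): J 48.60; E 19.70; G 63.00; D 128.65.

Step 1:
n(J) = 343.0 / 48.60 = 7.058 mol
n(E) = 100.5 / 19.70 = 5.102 mol
n/ν for J = 7.058/1 = 7.058
n/ν for E = 5.102/1 = 5.102
Smallest n/ν is E → limiting reagent.
n(B) produced = (2/1) × 5.102 = 10.20 mol
Step 2:
n(B) available = 10.20 mol
n(G) = 736.4 / 63.00 = 11.69 mol
n/ν for B = 10.20/2 = 5.100
n/ν for G = 11.69/3 = 3.897
Smallest n/ν is G → limiting reagent.
n(D) = (2/3) × 11.69 = 7.793 mol
mass = 7.793 × 128.65 = 1003 g

1000 g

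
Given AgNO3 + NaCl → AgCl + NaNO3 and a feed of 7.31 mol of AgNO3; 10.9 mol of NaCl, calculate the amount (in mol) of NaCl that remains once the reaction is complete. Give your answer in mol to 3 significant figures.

n(AgNO3) = 7.310 mol
n(NaCl) = 10.90 mol
n/ν for AgNO3 = 7.310/1 = 7.310
n/ν for NaCl = 10.90/1 = 10.90
Smallest n/ν is AgNO3 → limiting reagent.
NaCl consumed = (1/1) × 7.310 = 7.310 mol
NaCl remaining = 10.90 − 7.310 = 3.590 mol

3.59 mol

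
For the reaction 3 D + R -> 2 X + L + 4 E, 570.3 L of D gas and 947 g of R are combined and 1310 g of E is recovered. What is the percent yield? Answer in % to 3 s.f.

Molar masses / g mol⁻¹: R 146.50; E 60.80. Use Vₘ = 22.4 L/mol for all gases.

n(D) = 570.3 / 22.4 = 25.46 mol
n(R) = 947.0 / 146.50 = 6.464 mol
n/ν → D: 8.487, R: 6.464; R is limiting.
theoretical n(E) = (4/1) × 6.464 = 25.86 mol → 1572 g
% yield = 1310 / 1572 × 100 = 83.33 %

83.3 %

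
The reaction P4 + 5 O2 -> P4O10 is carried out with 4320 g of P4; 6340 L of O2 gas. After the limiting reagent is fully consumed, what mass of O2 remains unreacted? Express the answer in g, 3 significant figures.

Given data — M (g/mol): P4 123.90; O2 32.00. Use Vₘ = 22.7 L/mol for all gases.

n(P4) = 4320 / 123.90 = 34.87 mol
n(O2) = 6340 / 22.7 = 279.3 mol
n/ν → P4: 34.87, O2: 55.86; P4 is limiting.
O2 consumed = (5/1) × 34.87 = 174.4 mol
O2 remaining = 279.3 − 174.4 = 104.9 mol
mass = 104.9 × 32.00 = 3357 g

3360 g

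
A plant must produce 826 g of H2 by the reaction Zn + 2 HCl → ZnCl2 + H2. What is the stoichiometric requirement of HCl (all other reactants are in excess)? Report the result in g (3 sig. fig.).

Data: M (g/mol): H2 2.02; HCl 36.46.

n(H2) = 826 / 2.02 = 408.9 mol
n(HCl) = (2/1) × 408.9 = 817.8 mol
mass = 817.8 × 36.46 = 29820 g

29800 g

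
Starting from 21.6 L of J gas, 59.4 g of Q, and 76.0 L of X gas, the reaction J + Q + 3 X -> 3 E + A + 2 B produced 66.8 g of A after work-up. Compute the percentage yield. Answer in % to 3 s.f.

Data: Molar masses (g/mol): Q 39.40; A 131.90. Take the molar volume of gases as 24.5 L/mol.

n(J) = 21.60 / 24.5 = 0.8816 mol
n(Q) = 59.40 / 39.40 = 1.508 mol
n(X) = 76.00 / 24.5 = 3.102 mol
n/ν → J: 0.8816, Q: 1.508, X: 1.034; J is limiting.
theoretical n(A) = (1/1) × 0.8816 = 0.8816 mol → 116.3 g
% yield = 66.8 / 116.3 × 100 = 57.44 %

57.4 %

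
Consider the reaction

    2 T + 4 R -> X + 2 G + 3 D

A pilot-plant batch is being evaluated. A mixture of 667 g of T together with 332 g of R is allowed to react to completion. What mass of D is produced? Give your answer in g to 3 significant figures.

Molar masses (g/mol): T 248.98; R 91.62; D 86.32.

n(T) = 667.0 / 248.98 = 2.679 mol
n(R) = 332.0 / 91.62 = 3.624 mol
n/ν for T = 2.679/2 = 1.340
n/ν for R = 3.624/4 = 0.9060
Smallest n/ν is R → limiting reagent.
n(D) = (3/4) × 3.624 = 2.718 mol
mass = 2.718 × 86.32 = 234.6 g

235 g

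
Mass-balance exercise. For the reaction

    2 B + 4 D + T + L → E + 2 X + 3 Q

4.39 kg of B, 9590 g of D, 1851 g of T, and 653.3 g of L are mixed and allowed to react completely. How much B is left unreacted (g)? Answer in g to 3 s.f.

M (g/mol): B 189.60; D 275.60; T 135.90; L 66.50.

1090 g

n(B) = 4.390×1000 / 189.60 = 23.15 mol
n(D) = 9590 / 275.60 = 34.80 mol
n(T) = 1851 / 135.90 = 13.62 mol
n(L) = 653.3 / 66.50 = 9.824 mol
n/ν for B = 23.15/2 = 11.58
n/ν for D = 34.80/4 = 8.700
n/ν for T = 13.62/1 = 13.62
n/ν for L = 9.824/1 = 9.824
Smallest n/ν is D → limiting reagent.
B consumed = (2/4) × 34.80 = 17.40 mol
B remaining = 23.15 − 17.40 = 5.750 mol
mass = 5.750 × 189.60 = 1090 g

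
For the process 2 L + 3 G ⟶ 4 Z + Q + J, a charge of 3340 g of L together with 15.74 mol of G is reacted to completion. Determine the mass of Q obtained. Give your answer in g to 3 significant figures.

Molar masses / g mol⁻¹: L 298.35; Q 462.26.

n(L) = 3340 / 298.35 = 11.19 mol
n(G) = 15.74 mol
n/ν for L = 11.19/2 = 5.595
n/ν for G = 15.74/3 = 5.247
Smallest n/ν is G → limiting reagent.
n(Q) = (1/3) × 15.74 = 5.247 mol
mass = 5.247 × 462.26 = 2425 g

2430 g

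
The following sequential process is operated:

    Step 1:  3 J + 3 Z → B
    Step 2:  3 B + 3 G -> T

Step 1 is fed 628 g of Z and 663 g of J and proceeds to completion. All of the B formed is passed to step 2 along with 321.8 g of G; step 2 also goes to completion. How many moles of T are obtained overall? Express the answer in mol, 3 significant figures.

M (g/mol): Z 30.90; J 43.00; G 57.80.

1.71 mol

Step 1:
n(Z) = 628.0 / 30.90 = 20.32 mol
n(J) = 663.0 / 43.00 = 15.42 mol
n/ν for Z = 20.32/3 = 6.773
n/ν for J = 15.42/3 = 5.140
Smallest n/ν is J → limiting reagent.
n(B) produced = (1/3) × 15.42 = 5.140 mol
Step 2:
n(B) available = 5.140 mol
n(G) = 321.8 / 57.80 = 5.567 mol
n/ν for B = 5.140/3 = 1.713
n/ν for G = 5.567/3 = 1.856
Smallest n/ν is B → limiting reagent.
n(T) = (1/3) × 5.140 = 1.713 mol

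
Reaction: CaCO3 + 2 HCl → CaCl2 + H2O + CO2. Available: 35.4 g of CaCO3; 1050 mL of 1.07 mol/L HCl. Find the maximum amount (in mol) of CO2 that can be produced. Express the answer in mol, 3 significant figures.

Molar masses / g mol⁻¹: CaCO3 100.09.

0.354 mol

n(CaCO3) = 35.40 / 100.09 = 0.3537 mol
n(HCl) = 1.07 × 1050/1000 = 1.124 mol
n/ν → CaCO3: 0.3537, HCl: 0.5620; CaCO3 is limiting.
n(CO2) = (1/1) × 0.3537 = 0.3537 mol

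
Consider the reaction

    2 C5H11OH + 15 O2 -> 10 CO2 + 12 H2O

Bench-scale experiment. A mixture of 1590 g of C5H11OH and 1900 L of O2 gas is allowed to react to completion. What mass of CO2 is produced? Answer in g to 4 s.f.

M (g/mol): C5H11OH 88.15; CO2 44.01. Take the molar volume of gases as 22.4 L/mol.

n(C5H11OH) = 1590 / 88.15 = 18.04 mol
n(O2) = 1900 / 22.4 = 84.82 mol
n/ν for C5H11OH = 18.04/2 = 9.020
n/ν for O2 = 84.82/15 = 5.655
Smallest n/ν is O2 → limiting reagent.
n(CO2) = (10/15) × 84.82 = 56.55 mol
mass = 56.55 × 44.01 = 2489 g

2489 g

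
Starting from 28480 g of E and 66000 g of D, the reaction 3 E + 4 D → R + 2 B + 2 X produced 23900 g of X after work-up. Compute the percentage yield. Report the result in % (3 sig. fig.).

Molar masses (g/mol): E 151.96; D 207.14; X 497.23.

n(E) = 28480 / 151.96 = 187.4 mol
n(D) = 66000 / 207.14 = 318.6 mol
n/ν → E: 62.47, D: 79.65; E is limiting.
theoretical n(X) = (2/3) × 187.4 = 124.9 mol → 62100 g
% yield = 23900 / 62100 × 100 = 38.49 %

38.5 %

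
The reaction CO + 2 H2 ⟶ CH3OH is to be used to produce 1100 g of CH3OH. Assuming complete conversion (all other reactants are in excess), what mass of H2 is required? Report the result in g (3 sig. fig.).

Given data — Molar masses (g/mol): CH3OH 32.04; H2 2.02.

139 g

n(CH3OH) = 1100 / 32.04 = 34.33 mol
n(H2) = (2/1) × 34.33 = 68.66 mol
mass = 68.66 × 2.02 = 138.7 g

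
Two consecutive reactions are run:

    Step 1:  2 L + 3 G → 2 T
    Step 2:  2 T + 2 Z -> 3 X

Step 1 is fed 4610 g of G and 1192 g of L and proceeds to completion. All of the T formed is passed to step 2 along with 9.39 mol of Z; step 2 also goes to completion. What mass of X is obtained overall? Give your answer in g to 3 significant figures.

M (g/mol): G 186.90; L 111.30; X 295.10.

4160 g

Step 1:
n(G) = 4610 / 186.90 = 24.67 mol
n(L) = 1192 / 111.30 = 10.71 mol
n/ν for G = 24.67/3 = 8.223
n/ν for L = 10.71/2 = 5.355
Smallest n/ν is L → limiting reagent.
n(T) produced = (2/2) × 10.71 = 10.71 mol
Step 2:
n(T) available = 10.71 mol
n(Z) = 9.390 mol
n/ν for T = 10.71/2 = 5.355
n/ν for Z = 9.390/2 = 4.695
Smallest n/ν is Z → limiting reagent.
n(X) = (3/2) × 9.390 = 14.09 mol
mass = 14.09 × 295.10 = 4158 g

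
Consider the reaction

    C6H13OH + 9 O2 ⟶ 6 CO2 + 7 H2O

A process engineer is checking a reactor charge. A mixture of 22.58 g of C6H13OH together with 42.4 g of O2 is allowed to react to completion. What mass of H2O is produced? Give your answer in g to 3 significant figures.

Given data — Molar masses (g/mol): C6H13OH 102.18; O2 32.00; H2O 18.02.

n(C6H13OH) = 22.58 / 102.18 = 0.2210 mol
n(O2) = 42.40 / 32.00 = 1.325 mol
n/ν → C6H13OH: 0.2210, O2: 0.1472; O2 is limiting.
n(H2O) = (7/9) × 1.325 = 1.031 mol
mass = 1.031 × 18.02 = 18.58 g

18.6 g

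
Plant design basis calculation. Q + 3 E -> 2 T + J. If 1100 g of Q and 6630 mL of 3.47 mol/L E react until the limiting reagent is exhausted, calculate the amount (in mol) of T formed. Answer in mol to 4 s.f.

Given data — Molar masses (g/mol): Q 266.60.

8.252 mol

n(Q) = 1100 / 266.60 = 4.126 mol
n(E) = 3.47 × 6630/1000 = 23.01 mol
n/ν → Q: 4.126, E: 7.670; Q is limiting.
n(T) = (2/1) × 4.126 = 8.252 mol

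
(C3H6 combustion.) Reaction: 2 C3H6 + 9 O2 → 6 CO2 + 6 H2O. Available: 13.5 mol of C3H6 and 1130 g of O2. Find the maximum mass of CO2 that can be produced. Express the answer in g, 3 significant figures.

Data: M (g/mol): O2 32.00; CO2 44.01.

1040 g

n(C3H6) = 13.50 mol
n(O2) = 1130 / 32.00 = 35.31 mol
n/ν for C3H6 = 13.50/2 = 6.750
n/ν for O2 = 35.31/9 = 3.923
Smallest n/ν is O2 → limiting reagent.
n(CO2) = (6/9) × 35.31 = 23.54 mol
mass = 23.54 × 44.01 = 1036 g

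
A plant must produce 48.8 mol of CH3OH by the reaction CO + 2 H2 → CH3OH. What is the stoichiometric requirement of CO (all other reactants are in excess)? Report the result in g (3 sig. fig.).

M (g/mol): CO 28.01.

1370 g

n(CH3OH) = 48.80 mol
n(CO) = (1/1) × 48.80 = 48.80 mol
mass = 48.80 × 28.01 = 1367 g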